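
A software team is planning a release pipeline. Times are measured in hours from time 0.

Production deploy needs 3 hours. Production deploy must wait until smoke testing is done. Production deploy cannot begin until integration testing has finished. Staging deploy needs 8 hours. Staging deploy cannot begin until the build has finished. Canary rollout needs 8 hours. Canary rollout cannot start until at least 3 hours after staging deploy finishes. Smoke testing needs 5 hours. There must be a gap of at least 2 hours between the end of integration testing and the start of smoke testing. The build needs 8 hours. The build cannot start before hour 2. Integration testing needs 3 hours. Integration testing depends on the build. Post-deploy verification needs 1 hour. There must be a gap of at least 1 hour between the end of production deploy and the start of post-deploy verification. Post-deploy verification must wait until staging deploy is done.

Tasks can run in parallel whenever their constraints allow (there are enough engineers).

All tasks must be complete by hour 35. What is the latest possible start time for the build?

Post-deploy verification has no dependents, so it just needs to finish by hour 35. Starting by 35 − 1 = hour 34 achieves that.
Production deploy feeds into post-deploy verification (must start by hour 34, minus 1-hour gap → hour 33); so production deploy must finish by hour 33 and therefore start by hour 30.
Since production deploy (must start by hour 30) depends on it, smoke testing must finish by hour 30. Backing off its 5-hour duration gives a latest start of hour 25.
For integration testing: smoke testing (must start by hour 25, minus 2-hour gap → hour 23); production deploy (must start by hour 30). The most restrictive is hour 23; with a 3-hour duration, integration testing must start by hour 20.
Canary rollout must finish by hour 35; it takes 8 hours, so it must start by 35 − 8 = hour 27.
Staging deploy has several dependents: canary rollout (must start by hour 27, minus 3-hour gap → hour 24); post-deploy verification (must start by hour 34). The earliest of those limits is hour 24, so staging deploy must start by 24 − 8 = hour 16.
The build must finish in time for integration testing (must start by hour 20); staging deploy (must start by hour 16). The tightest is hour 16, so the build must start by 16 − 8 = hour 8.

8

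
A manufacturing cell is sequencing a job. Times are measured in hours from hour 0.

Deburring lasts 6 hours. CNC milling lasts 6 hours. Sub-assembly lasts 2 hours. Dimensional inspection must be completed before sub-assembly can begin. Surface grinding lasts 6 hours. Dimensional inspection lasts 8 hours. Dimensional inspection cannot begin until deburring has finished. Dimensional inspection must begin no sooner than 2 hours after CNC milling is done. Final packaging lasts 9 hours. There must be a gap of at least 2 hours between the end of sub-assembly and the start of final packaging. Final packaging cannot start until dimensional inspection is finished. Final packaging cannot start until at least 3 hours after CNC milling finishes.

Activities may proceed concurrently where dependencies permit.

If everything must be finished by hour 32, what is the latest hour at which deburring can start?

5

To finish by hour 32, final packaging (duration 9) must start no later than hour 23.
Sub-assembly has to be done before final packaging (must start by hour 23, minus 2-hour gap → hour 21). That means finishing by hour 21, i.e. starting by 21 − 2 = hour 19.
Dimensional inspection has several dependents: sub-assembly (must start by hour 19); final packaging (must start by hour 23). The earliest of those limits is hour 19, so dimensional inspection must start by 19 − 8 = hour 11.
Deburring feeds into dimensional inspection (must start by hour 11); so deburring must finish by hour 11 and therefore start by hour 5.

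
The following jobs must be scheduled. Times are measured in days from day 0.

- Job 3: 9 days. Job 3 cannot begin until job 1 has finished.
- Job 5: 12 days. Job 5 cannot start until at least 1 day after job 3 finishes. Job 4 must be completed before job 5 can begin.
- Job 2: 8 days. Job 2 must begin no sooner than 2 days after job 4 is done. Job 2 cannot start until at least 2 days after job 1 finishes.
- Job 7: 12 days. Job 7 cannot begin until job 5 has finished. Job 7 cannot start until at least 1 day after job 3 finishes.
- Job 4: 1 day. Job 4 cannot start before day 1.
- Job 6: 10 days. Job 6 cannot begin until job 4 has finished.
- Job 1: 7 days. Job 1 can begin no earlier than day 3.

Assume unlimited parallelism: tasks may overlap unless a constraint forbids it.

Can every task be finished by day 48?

Job 4 cannot begin until its own release at day 1. It runs from day 1 to 1 + 1 = day 2.
Job 6 cannot begin until job 4 (finishes day 2). It runs from day 2 to 2 + 10 = day 12.
Job 1 waits on its own release at day 3, so it starts at day 3 and finishes at 3 + 7 = day 10.
Job 3 waits on job 1 (finishes day 10), so it starts at day 10 and finishes at 10 + 9 = day 19.
Job 5 cannot start until job 3 (finishes day 19, plus 1-day gap → day 20); job 4 (finishes day 2). The controlling bound is day 20, so job 5 finishes at 20 + 12 = day 32.
Job 7 cannot start until job 5 (finishes day 32); job 3 (finishes day 19, plus 1-day gap → day 20). The controlling bound is day 32, so job 7 finishes at 32 + 12 = day 44.
Job 2 cannot start until job 4 (finishes day 2, plus 2-day gap → day 4); job 1 (finishes day 10, plus 2-day gap → day 12). The controlling bound is day 12, so job 2 finishes at 12 + 8 = day 20.
Every task is finished by day 44, which is no later than the deadline of 48, so the schedule is feasible.

Yes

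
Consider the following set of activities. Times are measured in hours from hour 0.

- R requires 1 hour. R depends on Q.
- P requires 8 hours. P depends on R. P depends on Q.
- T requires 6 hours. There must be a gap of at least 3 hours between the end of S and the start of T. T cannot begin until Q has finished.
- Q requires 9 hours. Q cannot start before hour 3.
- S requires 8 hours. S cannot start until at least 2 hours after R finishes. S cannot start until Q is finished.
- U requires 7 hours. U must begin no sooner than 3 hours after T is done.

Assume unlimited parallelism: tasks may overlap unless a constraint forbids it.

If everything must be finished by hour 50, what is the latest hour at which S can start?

U must finish by hour 50; it takes 7 hours, so it must start by 50 − 7 = hour 43.
Since U (must start by hour 43, minus 3-hour gap → hour 40) depends on it, T must finish by hour 40. Backing off its 6-hour duration gives a latest start of hour 34.
S feeds into T (must start by hour 34, minus 3-hour gap → hour 31); so S must finish by hour 31 and therefore start by hour 23.

23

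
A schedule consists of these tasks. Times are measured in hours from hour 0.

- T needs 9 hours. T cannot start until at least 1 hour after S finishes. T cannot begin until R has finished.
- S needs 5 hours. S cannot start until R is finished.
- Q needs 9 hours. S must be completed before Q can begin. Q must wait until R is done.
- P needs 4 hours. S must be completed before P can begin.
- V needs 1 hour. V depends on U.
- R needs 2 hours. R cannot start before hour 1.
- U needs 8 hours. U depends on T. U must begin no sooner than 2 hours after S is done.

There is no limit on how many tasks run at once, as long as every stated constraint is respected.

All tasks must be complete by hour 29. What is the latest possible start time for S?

5

P must finish by hour 29; it takes 4 hours, so it must start by 29 − 4 = hour 25.
Q must finish by hour 29; it takes 9 hours, so it must start by 29 − 9 = hour 20.
V must finish by hour 29; it takes 1 hour, so it must start by 29 − 1 = hour 28.
U must finish before V (must start by hour 28). With an 8-hour duration, U must start by 28 − 8 = hour 20.
Since U (must start by hour 20) depends on it, T must finish by hour 20. Backing off its 9-hour duration gives a latest start of hour 11.
S must finish in time for P (must start by hour 25); Q (must start by hour 20); T (must start by hour 11, minus 1-hour gap → hour 10); U (must start by hour 20, minus 2-hour gap → hour 18). The tightest is hour 10, so S must start by 10 − 5 = hour 5.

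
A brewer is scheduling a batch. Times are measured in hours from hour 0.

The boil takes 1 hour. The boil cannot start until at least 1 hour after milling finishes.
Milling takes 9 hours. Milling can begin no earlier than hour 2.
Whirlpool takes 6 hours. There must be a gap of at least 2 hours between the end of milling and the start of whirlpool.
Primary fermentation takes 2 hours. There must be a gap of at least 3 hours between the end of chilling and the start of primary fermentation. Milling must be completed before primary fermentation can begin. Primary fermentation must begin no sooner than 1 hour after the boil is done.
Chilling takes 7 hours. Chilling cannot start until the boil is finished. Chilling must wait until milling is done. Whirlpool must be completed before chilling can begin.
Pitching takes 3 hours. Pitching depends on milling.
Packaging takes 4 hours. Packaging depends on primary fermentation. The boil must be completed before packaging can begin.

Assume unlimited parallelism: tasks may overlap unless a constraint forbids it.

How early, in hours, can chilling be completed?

26

After its own release at hour 2, milling can start at hour 2 and finishes at hour 11.
After milling (finishes hour 11, plus 2-hour gap → hour 13), whirlpool can start at hour 13 and finishes at hour 19.
The boil waits on milling (finishes hour 11, plus 1-hour gap → hour 12), so it starts at hour 12 and finishes at 12 + 1 = hour 13.
Chilling has to wait for the boil (finishes hour 13); milling (finishes hour 11); whirlpool (finishes hour 19). The latest of these is hour 19, so chilling runs hour 19 to 19 + 7 = hour 26.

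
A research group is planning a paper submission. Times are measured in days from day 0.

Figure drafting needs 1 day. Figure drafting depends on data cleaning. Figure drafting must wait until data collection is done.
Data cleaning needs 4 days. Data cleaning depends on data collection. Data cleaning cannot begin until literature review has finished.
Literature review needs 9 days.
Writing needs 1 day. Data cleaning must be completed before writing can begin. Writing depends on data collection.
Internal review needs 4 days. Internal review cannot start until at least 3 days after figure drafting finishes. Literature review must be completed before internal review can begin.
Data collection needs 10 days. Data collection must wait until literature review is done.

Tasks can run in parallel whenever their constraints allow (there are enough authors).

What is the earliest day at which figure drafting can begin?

23

Literature review has no prerequisites, so it starts at day 0 and finishes at day 9.
Data collection waits on literature review (finishes day 9), so it starts at day 9 and finishes at 9 + 10 = day 19.
Data cleaning cannot start until data collection (finishes day 19); literature review (finishes day 9). The controlling bound is day 19, so data cleaning finishes at 19 + 4 = day 23.
Figure drafting waits on data cleaning (finishes day 23); data collection (finishes day 19). The latest of these is day 23, which is the earliest figure drafting can start.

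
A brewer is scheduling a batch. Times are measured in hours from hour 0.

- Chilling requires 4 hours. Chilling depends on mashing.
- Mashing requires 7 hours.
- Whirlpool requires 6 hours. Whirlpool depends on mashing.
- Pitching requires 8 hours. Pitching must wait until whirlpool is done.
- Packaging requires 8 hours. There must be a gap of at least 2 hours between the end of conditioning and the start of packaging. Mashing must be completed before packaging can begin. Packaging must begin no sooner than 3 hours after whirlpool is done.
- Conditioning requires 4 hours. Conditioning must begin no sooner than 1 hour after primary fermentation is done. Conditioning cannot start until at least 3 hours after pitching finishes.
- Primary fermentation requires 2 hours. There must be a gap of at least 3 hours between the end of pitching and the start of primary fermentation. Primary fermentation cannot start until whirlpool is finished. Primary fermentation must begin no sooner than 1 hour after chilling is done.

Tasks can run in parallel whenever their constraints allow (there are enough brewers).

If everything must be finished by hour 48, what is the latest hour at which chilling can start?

26

Packaging has no dependents, so it just needs to finish by hour 48. Starting by 48 − 8 = hour 40 achieves that.
Conditioning must finish before packaging (must start by hour 40, minus 2-hour gap → hour 38). With a 4-hour duration, conditioning must start by 38 − 4 = hour 34.
Primary fermentation feeds into conditioning (must start by hour 34, minus 1-hour gap → hour 33); so primary fermentation must finish by hour 33 and therefore start by hour 31.
Chilling must finish before primary fermentation (must start by hour 31, minus 1-hour gap → hour 30). With a 4-hour duration, chilling must start by 30 − 4 = hour 26.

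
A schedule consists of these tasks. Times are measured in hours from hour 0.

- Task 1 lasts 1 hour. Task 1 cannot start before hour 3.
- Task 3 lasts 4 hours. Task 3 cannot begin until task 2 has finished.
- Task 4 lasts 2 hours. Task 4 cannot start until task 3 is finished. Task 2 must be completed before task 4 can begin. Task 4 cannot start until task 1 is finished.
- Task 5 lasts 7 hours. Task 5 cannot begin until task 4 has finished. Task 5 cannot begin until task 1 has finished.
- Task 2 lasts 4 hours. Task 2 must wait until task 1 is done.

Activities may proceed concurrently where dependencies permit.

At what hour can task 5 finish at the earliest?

21

Task 1 waits on its own release at hour 3, so it starts at hour 3 and finishes at 3 + 1 = hour 4.
Task 2 waits on task 1 (finishes hour 4), so it starts at hour 4 and finishes at 4 + 4 = hour 8.
After task 2 (finishes hour 8), task 3 can start at hour 8 and finishes at hour 12.
Task 4 has to wait for task 3 (finishes hour 12); task 2 (finishes hour 8); task 1 (finishes hour 4). The latest of these is hour 12, so task 4 runs hour 12 to 12 + 2 = hour 14.
Task 5 has to wait for task 4 (finishes hour 14); task 1 (finishes hour 4). The latest of these is hour 14, so task 5 runs hour 14 to 14 + 7 = hour 21.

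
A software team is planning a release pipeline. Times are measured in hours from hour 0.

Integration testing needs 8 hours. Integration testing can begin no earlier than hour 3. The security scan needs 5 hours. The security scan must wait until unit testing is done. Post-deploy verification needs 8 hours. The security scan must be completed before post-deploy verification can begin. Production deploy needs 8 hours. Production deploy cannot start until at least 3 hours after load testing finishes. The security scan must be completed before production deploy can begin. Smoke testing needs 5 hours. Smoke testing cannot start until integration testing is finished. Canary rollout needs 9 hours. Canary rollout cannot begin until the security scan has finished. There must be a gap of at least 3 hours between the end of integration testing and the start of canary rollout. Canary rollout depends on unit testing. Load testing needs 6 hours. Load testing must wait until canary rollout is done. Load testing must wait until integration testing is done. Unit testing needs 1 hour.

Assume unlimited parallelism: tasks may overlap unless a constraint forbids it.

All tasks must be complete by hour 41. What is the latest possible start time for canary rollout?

Production deploy must finish by hour 41; it takes 8 hours, so it must start by 41 − 8 = hour 33.
Load testing feeds into production deploy (must start by hour 33, minus 3-hour gap → hour 30); so load testing must finish by hour 30 and therefore start by hour 24.
Canary rollout has to be done before load testing (must start by hour 24). That means finishing by hour 24, i.e. starting by 24 − 9 = hour 15.

15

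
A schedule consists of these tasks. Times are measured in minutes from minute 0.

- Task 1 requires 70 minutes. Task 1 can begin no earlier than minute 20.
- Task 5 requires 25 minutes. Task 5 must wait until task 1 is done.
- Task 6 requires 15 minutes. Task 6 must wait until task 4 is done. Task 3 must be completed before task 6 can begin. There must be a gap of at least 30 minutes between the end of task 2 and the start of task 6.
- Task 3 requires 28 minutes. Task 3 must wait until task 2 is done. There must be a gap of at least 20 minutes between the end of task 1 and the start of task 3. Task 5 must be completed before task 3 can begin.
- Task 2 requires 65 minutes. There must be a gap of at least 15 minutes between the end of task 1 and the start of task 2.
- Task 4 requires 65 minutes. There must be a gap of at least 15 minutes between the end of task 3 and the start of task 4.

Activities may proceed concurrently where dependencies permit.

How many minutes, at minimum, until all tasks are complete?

Task 1 waits on its own release at minute 20, so it starts at minute 20 and finishes at 20 + 70 = minute 90.
Task 5 waits on task 1 (finishes minute 90), so it starts at minute 90 and finishes at 90 + 25 = minute 115.
Task 2 waits on task 1 (finishes minute 90, plus 15-minute gap → minute 105), so it starts at minute 105 and finishes at 105 + 65 = minute 170.
Task 3 has to wait for task 2 (finishes minute 170); task 1 (finishes minute 90, plus 20-minute gap → minute 110); task 5 (finishes minute 115). The latest of these is minute 170, so task 3 runs minute 170 to 170 + 28 = minute 198.
Task 4 cannot begin until task 3 (finishes minute 198, plus 15-minute gap → minute 213). It runs from minute 213 to 213 + 65 = minute 278.
Task 6 has to wait for task 4 (finishes minute 278); task 3 (finishes minute 198); task 2 (finishes minute 170, plus 30-minute gap → minute 200). The latest of these is minute 278, so task 6 runs minute 278 to 278 + 15 = minute 293.
All tasks are finished once the last one completes. Finish times: Task 1 at 90, Task 2 at 170, Task 3 at 198, Task 4 at 278, Task 5 at 115, Task 6 at 293. The latest is minute 293.

293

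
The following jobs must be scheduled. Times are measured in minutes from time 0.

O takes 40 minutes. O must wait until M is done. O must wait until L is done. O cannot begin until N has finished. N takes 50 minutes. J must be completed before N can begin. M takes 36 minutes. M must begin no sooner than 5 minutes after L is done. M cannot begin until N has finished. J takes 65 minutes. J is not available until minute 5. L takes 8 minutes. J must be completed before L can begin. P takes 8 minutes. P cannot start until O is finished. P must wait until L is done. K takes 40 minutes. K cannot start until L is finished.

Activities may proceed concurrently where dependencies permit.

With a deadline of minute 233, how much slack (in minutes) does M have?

29

J waits on its own release at minute 5, so it starts at minute 5 and finishes at 5 + 65 = minute 70.
N waits on J (finishes minute 70), so it starts at minute 70 and finishes at 70 + 50 = minute 120.
L cannot begin until J (finishes minute 70). It runs from minute 70 to 70 + 8 = minute 78.
M cannot start until L (finishes minute 78, plus 5-minute gap → minute 83); N (finishes minute 120). The controlling bound is minute 120, so M finishes at 120 + 36 = minute 156.

Working backward from the deadline:
P must finish by minute 233; it takes 8 minutes, so it must start by 233 − 8 = minute 225.
O feeds into P (must start by minute 225); so O must finish by minute 225 and therefore start by minute 185.
M feeds into O (must start by minute 185); so M must finish by minute 185 and therefore start by minute 149.
So M can start as early as minute 120 and as late as minute 149, giving 149 − 120 = 29 minutes of slack.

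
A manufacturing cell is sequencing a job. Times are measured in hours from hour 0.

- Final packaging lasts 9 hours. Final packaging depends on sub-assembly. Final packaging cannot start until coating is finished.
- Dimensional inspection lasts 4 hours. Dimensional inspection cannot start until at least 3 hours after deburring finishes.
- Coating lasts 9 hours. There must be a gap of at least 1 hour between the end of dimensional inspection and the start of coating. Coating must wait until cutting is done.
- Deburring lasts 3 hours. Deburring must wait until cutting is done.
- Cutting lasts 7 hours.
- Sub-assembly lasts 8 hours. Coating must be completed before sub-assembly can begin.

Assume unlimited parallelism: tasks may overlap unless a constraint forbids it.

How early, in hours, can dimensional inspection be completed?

17

Cutting can start immediately at hour 0; it finishes at hour 7.
Deburring waits on cutting (finishes hour 7), so it starts at hour 7 and finishes at 7 + 3 = hour 10.
Dimensional inspection cannot begin until deburring (finishes hour 10, plus 3-hour gap → hour 13). It runs from hour 13 to 13 + 4 = hour 17.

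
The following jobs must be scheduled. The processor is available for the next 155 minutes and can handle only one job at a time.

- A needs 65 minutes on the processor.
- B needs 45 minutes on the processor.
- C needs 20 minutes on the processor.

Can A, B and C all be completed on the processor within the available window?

Yes

Running back to back, the jobs need 65 + 45 + 20 = 130 minutes on the processor.
Since 130 ≤ 155, they fit within the window.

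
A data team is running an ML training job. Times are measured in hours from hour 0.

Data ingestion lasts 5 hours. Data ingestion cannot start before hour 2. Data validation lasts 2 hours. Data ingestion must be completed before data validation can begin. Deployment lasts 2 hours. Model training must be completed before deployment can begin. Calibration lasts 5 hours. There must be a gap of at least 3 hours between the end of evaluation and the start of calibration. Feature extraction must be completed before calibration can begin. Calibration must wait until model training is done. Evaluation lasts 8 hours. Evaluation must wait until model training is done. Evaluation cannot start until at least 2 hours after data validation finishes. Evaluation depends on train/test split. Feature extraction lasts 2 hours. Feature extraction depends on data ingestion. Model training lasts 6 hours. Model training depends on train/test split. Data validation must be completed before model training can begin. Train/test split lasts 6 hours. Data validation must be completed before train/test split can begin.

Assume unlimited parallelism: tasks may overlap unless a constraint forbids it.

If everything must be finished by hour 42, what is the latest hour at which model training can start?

Calibration has no dependents, so it just needs to finish by hour 42. Starting by 42 − 5 = hour 37 achieves that.
Evaluation feeds into calibration (must start by hour 37, minus 3-hour gap → hour 34); so evaluation must finish by hour 34 and therefore start by hour 26.
Deployment has no dependents, so it just needs to finish by hour 42. Starting by 42 − 2 = hour 40 achieves that.
Model training has several dependents: evaluation (must start by hour 26); calibration (must start by hour 37); deployment (must start by hour 40). The earliest of those limits is hour 26, so model training must start by 26 − 6 = hour 20.

20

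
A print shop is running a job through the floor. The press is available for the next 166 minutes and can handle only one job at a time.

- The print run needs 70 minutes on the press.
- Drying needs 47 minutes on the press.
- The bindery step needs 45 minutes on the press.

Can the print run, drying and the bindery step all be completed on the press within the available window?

Yes

Running back to back, the jobs need 70 + 47 + 45 = 162 minutes on the press.
Since 162 ≤ 166, they fit within the window.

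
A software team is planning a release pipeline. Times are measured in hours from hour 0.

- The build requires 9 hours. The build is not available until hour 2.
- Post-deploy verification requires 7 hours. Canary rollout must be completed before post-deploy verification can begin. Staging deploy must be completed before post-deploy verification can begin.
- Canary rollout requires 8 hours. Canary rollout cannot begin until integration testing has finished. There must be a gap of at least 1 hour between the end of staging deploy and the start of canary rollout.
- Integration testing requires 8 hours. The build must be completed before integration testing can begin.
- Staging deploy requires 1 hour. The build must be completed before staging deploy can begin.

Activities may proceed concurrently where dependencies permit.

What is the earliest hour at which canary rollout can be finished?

The build cannot begin until its own release at hour 2. It runs from hour 2 to 2 + 9 = hour 11.
Staging deploy cannot begin until the build (finishes hour 11). It runs from hour 11 to 11 + 1 = hour 12.
Integration testing waits on the build (finishes hour 11), so it starts at hour 11 and finishes at 11 + 8 = hour 19.
For canary rollout: integration testing (finishes hour 19); staging deploy (finishes hour 12, plus 1-hour gap → hour 13). Taking the maximum gives a start of hour 19, and it finishes at 19 + 8 = hour 27.

27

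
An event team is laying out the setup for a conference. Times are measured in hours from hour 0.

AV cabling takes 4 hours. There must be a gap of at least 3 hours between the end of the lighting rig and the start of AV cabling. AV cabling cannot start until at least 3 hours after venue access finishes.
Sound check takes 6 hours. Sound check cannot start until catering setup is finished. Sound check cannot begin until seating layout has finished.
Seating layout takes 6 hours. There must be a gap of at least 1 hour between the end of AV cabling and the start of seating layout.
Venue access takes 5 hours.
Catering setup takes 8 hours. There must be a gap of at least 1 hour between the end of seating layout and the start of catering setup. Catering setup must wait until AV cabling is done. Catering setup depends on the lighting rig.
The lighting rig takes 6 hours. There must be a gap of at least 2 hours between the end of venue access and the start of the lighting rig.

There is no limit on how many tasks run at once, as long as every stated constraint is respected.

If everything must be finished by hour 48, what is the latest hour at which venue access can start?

Sound check must finish by hour 48; it takes 6 hours, so it must start by 48 − 6 = hour 42.
Since sound check (must start by hour 42) depends on it, catering setup must finish by hour 42. Backing off its 8-hour duration gives a latest start of hour 34.
Seating layout feeds catering setup (must start by hour 34, minus 1-hour gap → hour 33); sound check (must start by hour 42). Taking the minimum, seating layout must finish by hour 33 and start by 33 − 6 = hour 27.
AV cabling feeds seating layout (must start by hour 27, minus 1-hour gap → hour 26); catering setup (must start by hour 34). Taking the minimum, AV cabling must finish by hour 26 and start by 26 − 4 = hour 22.
The lighting rig feeds AV cabling (must start by hour 22, minus 3-hour gap → hour 19); catering setup (must start by hour 34). Taking the minimum, the lighting rig must finish by hour 19 and start by 19 − 6 = hour 13.
Venue access feeds the lighting rig (must start by hour 13, minus 2-hour gap → hour 11); AV cabling (must start by hour 22, minus 3-hour gap → hour 19). Taking the minimum, venue access must finish by hour 11 and start by 11 − 5 = hour 6.

6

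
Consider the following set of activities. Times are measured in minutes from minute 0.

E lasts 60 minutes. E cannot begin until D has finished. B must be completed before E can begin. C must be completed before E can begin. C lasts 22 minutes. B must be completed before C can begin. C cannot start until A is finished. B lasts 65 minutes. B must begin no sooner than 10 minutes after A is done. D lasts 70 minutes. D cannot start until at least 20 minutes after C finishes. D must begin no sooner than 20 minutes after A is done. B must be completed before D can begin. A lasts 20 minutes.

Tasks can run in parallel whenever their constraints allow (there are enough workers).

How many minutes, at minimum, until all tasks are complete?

A can start immediately at minute 0; it finishes at minute 20.
After A (finishes minute 20, plus 10-minute gap → minute 30), B can start at minute 30 and finishes at minute 95.
For C: B (finishes minute 95); A (finishes minute 20). Taking the maximum gives a start of minute 95, and it finishes at 95 + 22 = minute 117.
D needs all of C (finishes minute 117, plus 20-minute gap → minute 137); A (finishes minute 20, plus 20-minute gap → minute 40); B (finishes minute 95). That puts its earliest start at minute 137; it finishes at 137 + 70 = minute 207.
E cannot start until D (finishes minute 207); B (finishes minute 95); C (finishes minute 117). The controlling bound is minute 207, so E finishes at 207 + 60 = minute 267.
All tasks are finished once the last one completes. Finish times: A at 20, B at 95, C at 117, D at 207, E at 267. The latest is minute 267.

267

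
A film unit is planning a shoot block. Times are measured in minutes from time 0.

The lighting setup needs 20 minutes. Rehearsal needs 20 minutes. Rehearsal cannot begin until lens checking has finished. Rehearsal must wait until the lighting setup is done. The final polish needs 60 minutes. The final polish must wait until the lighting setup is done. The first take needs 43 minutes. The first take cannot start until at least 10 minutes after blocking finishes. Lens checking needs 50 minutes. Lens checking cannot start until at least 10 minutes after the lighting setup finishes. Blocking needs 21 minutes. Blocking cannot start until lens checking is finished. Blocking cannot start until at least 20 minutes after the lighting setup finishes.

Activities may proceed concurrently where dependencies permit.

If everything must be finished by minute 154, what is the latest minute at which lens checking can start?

30

The first take has no dependents, so it just needs to finish by minute 154. Starting by 154 − 43 = minute 111 achieves that.
Since the first take (must start by minute 111, minus 10-minute gap → minute 101) depends on it, blocking must finish by minute 101. Backing off its 21-minute duration gives a latest start of minute 80.
Rehearsal must finish by minute 154; it takes 20 minutes, so it must start by 154 − 20 = minute 134.
For lens checking: blocking (must start by minute 80); rehearsal (must start by minute 134). The most restrictive is minute 80; with a 50-minute duration, lens checking must start by minute 30.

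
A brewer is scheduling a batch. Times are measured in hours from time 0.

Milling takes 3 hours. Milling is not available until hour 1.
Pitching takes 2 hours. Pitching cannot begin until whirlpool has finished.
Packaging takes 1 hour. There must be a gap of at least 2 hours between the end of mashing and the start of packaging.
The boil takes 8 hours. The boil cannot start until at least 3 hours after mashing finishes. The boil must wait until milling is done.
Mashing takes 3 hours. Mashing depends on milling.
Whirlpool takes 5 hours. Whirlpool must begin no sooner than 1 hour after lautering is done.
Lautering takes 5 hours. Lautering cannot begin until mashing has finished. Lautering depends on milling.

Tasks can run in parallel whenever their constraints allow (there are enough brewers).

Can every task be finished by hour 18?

No

Milling waits on its own release at hour 1, so it starts at hour 1 and finishes at 1 + 3 = hour 4.
After milling (finishes hour 4), mashing can start at hour 4 and finishes at hour 7.
Packaging waits on mashing (finishes hour 7, plus 2-hour gap → hour 9), so it starts at hour 9 and finishes at 9 + 1 = hour 10.
The boil has to wait for mashing (finishes hour 7, plus 3-hour gap → hour 10); milling (finishes hour 4). The latest of these is hour 10, so the boil runs hour 10 to 10 + 8 = hour 18.
Lautering needs all of mashing (finishes hour 7); milling (finishes hour 4). That puts its earliest start at hour 7; it finishes at 7 + 5 = hour 12.
After lautering (finishes hour 12, plus 1-hour gap → hour 13), whirlpool can start at hour 13 and finishes at hour 18.
Pitching waits on whirlpool (finishes hour 18), so it starts at hour 18 and finishes at 18 + 2 = hour 20.
The earliest everything can be done is hour 20, which is after the deadline of 18, so it is not possible.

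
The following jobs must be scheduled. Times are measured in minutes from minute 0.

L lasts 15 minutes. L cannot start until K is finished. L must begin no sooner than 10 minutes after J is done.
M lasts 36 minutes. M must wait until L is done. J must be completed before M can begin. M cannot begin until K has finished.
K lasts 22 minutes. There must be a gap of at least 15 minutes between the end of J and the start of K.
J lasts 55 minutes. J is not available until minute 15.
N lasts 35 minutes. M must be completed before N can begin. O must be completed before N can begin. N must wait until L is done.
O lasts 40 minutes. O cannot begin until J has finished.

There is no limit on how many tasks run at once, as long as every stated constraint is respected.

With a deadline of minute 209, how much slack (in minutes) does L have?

After its own release at minute 15, J can start at minute 15 and finishes at minute 70.
K cannot begin until J (finishes minute 70, plus 15-minute gap → minute 85). It runs from minute 85 to 85 + 22 = minute 107.
L cannot start until K (finishes minute 107); J (finishes minute 70, plus 10-minute gap → minute 80). The controlling bound is minute 107, so L finishes at 107 + 15 = minute 122.

Working backward from the deadline:
N has no dependents, so it just needs to finish by minute 209. Starting by 209 − 35 = minute 174 achieves that.
Since N (must start by minute 174) depends on it, M must finish by minute 174. Backing off its 36-minute duration gives a latest start of minute 138.
L feeds M (must start by minute 138); N (must start by minute 174). Taking the minimum, L must finish by minute 138 and start by 138 − 15 = minute 123.
So L can start as early as minute 107 and as late as minute 123, giving 123 − 107 = 16 minutes of slack.

16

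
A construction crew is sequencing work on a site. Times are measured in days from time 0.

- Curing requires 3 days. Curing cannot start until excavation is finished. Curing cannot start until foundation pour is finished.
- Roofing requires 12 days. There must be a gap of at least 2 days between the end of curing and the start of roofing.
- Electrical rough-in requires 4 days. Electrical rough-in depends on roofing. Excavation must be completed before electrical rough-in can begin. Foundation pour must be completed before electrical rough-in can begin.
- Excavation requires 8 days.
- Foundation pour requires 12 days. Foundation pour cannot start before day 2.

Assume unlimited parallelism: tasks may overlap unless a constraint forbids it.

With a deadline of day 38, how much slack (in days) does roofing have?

3

Foundation pour cannot begin until its own release at day 2. It runs from day 2 to 2 + 12 = day 14.
Excavation has no prerequisites, so it starts at day 0 and finishes at day 8.
Curing cannot start until excavation (finishes day 8); foundation pour (finishes day 14). The controlling bound is day 14, so curing finishes at 14 + 3 = day 17.
Roofing cannot begin until curing (finishes day 17, plus 2-day gap → day 19). It runs from day 19 to 19 + 12 = day 31.

Working backward from the deadline:
Electrical rough-in must finish by day 38; it takes 4 days, so it must start by 38 − 4 = day 34.
Roofing feeds into electrical rough-in (must start by day 34); so roofing must finish by day 34 and therefore start by day 22.
So roofing can start as early as day 19 and as late as day 22, giving 22 − 19 = 3 days of slack.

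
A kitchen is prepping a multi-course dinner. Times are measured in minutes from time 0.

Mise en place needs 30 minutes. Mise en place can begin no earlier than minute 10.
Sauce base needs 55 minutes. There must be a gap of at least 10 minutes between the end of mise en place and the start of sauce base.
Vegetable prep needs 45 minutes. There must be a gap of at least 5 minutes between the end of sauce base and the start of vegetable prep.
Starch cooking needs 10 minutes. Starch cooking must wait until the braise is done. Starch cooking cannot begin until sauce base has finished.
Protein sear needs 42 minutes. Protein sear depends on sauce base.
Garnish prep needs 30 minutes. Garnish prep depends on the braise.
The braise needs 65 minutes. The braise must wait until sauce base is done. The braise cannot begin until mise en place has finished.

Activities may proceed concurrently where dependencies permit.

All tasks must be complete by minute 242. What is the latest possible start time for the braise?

Nothing follows starch cooking; the deadline of minute 242 is its only limit. It must start by 242 − 10 = minute 232.
Garnish prep must finish by minute 242; it takes 30 minutes, so it must start by 242 − 30 = minute 212.
The braise must finish in time for starch cooking (must start by minute 232); garnish prep (must start by minute 212). The tightest is minute 212, so the braise must start by 212 − 65 = minute 147.

147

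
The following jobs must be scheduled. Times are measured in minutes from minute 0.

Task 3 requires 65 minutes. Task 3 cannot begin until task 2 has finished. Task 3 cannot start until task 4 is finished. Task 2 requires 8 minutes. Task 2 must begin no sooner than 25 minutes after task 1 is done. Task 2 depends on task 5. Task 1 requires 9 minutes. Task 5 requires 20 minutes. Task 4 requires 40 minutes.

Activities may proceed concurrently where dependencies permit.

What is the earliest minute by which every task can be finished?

107

Task 5 can start immediately at minute 0; it finishes at minute 20.
Nothing blocks task 4, so it runs from minute 0 to minute 40.
Task 1 has no prerequisites, so it starts at minute 0 and finishes at minute 9.
Task 2 has to wait for task 1 (finishes minute 9, plus 25-minute gap → minute 34); task 5 (finishes minute 20). The latest of these is minute 34, so task 2 runs minute 34 to 34 + 8 = minute 42.
Task 3 has to wait for task 2 (finishes minute 42); task 4 (finishes minute 40). The latest of these is minute 42, so task 3 runs minute 42 to 42 + 65 = minute 107.
All tasks are finished once the last one completes. Finish times: Task 1 at 9, Task 2 at 42, Task 3 at 107, Task 4 at 40, Task 5 at 20. The latest is minute 107.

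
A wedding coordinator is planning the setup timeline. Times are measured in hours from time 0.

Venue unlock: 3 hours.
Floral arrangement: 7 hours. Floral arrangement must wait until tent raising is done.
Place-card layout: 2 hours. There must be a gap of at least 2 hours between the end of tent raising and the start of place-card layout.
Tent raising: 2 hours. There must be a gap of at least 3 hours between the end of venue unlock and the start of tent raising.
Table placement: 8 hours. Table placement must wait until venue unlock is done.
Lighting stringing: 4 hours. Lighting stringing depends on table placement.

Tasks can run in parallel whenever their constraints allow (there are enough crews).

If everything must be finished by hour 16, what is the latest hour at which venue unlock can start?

Floral arrangement must finish by hour 16; it takes 7 hours, so it must start by 16 − 7 = hour 9.
To finish by hour 16, place-card layout (duration 2) must start no later than hour 14.
Tent raising feeds floral arrangement (must start by hour 9); place-card layout (must start by hour 14, minus 2-hour gap → hour 12). Taking the minimum, tent raising must finish by hour 9 and start by 9 − 2 = hour 7.
Nothing follows lighting stringing; the deadline of hour 16 is its only limit. It must start by 16 − 4 = hour 12.
Table placement feeds into lighting stringing (must start by hour 12); so table placement must finish by hour 12 and therefore start by hour 4.
Venue unlock feeds tent raising (must start by hour 7, minus 3-hour gap → hour 4); table placement (must start by hour 4). Taking the minimum, venue unlock must finish by hour 4 and start by 4 − 3 = hour 1.

1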